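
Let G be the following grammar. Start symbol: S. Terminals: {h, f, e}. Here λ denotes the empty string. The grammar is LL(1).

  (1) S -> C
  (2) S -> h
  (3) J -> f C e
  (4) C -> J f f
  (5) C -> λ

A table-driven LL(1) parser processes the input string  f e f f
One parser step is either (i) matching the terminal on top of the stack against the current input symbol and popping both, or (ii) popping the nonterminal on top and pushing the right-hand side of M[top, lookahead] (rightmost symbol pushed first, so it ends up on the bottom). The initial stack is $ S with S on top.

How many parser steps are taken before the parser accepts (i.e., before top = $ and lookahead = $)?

step 1: stack=$ S  input=f e f f $  — expand S -> C
step 2: stack=$ C  input=f e f f $  — expand C -> J f f
step 3: stack=$ f f J  input=f e f f $  — expand J -> f C e
step 4: stack=$ f f e C f  input=f e f f $  — match f
step 5: stack=$ f f e C  input=e f f $  — expand C -> λ
step 6: stack=$ f f e  input=e f f $  — match e
step 7: stack=$ f f  input=f f $  — match f
step 8: stack=$ f  input=f $  — match f
Accept reached after 8 steps.

8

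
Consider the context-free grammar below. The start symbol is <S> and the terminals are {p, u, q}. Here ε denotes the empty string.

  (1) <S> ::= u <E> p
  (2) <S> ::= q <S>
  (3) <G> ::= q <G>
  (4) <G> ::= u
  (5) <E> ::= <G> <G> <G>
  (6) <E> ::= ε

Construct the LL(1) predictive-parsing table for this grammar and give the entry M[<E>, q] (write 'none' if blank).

<E> ::= <G> <G> <G>

FIRST(<S>): from <S>::=u <E> p we get {u}; from <S>::=q <S> we get {q}. So FIRST(<S>) = {q, u}.
FIRST(<G>): from <G>::=q <G> we get {q}; from <G>::=u we get {u}. So FIRST(<G>) = {q, u}.
FIRST(<E>): from <E>::=<G> <G> <G> we get {q, u}; from <E>::=ε we get {ε}. So FIRST(<E>) = {ε, q, u}.
FOLLOW(<S>) includes $ since <S> is the start symbol.
FOLLOW(<E>): in <S>::=u <E> p, <E> is followed by p with FIRST {p}. Thus FOLLOW(<E>) = {p}.
For <E> ::= <G> <G> <G>: FIRST(<G> <G> <G>) = {q, u}, so it goes in M[<E>, t] for t ∈ {q, u}.
For <E> ::= ε: FIRST(ε) = {ε}, so it goes in M[<E>, t] for t ∈ {}; since ε ∈ FIRST, also for every t ∈ FOLLOW(<E>) = {p}.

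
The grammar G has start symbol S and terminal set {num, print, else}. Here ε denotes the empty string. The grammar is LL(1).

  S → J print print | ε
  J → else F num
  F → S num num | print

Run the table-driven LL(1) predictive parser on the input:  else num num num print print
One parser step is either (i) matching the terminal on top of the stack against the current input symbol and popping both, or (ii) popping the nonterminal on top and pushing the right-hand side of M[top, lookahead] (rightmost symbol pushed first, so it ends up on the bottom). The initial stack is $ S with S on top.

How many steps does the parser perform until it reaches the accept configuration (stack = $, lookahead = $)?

      Stack                        Input                           Action
   1  $ S                          else num num num print print $  expand S → J print print
   2  $ print print J              else num num num print print $  expand J → else F num
   3  $ print print num F else     else num num num print print $  match else
   4  $ print print num F          num num num print print $       expand F → S num num
   5  $ print print num num num S  num num num print print $       expand S → ε
   6  $ print print num num num    num num num print print $       match num
   7  $ print print num num        num num print print $           match num
   8  $ print print num            num print print $               match num
   9  $ print print                print print $                   match print
  10  $ print                      print $                         match print
Accept reached after 10 steps.

10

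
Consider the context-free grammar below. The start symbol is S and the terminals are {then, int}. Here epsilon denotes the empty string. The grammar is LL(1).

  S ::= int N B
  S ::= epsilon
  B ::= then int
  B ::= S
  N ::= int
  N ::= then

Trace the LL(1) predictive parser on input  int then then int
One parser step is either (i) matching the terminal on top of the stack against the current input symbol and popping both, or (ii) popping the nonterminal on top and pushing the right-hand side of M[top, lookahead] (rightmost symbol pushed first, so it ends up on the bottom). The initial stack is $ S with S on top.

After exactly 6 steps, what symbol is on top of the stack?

step 1: stack=$ S  input=int then then int $  — expand S ::= int N B
step 2: stack=$ B N int  input=int then then int $  — match int
step 3: stack=$ B N  input=then then int $  — expand N ::= then
step 4: stack=$ B then  input=then then int $  — match then
step 5: stack=$ B  input=then int $  — expand B ::= then int
step 6: stack=$ int then  input=then int $  — match then
Stack after step 6: $ int (top = int).

int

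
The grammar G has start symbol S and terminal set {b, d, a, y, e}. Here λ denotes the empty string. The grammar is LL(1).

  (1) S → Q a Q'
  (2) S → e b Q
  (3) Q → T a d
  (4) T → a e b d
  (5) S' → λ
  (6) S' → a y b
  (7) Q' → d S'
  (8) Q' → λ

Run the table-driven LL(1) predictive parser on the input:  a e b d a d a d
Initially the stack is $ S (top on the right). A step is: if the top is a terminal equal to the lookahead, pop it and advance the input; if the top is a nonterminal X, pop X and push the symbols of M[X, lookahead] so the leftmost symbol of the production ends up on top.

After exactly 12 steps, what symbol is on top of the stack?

      Stack               Input              Action
   1  $ S                 a e b d a d a d $  expand S → Q a Q'
   2  $ Q' a Q            a e b d a d a d $  expand Q → T a d
   3  $ Q' a d a T        a e b d a d a d $  expand T → a e b d
   4  $ Q' a d a d b e a  a e b d a d a d $  match a
   5  $ Q' a d a d b e    e b d a d a d $    match e
   6  $ Q' a d a d b      b d a d a d $      match b
   7  $ Q' a d a d        d a d a d $        match d
   8  $ Q' a d a          a d a d $          match a
   9  $ Q' a d            d a d $            match d
  10  $ Q' a              a d $              match a
  11  $ Q'                d $                expand Q' → d S'
  12  $ S' d              d $                match d
Stack after step 12: $ S' (top = S').

S'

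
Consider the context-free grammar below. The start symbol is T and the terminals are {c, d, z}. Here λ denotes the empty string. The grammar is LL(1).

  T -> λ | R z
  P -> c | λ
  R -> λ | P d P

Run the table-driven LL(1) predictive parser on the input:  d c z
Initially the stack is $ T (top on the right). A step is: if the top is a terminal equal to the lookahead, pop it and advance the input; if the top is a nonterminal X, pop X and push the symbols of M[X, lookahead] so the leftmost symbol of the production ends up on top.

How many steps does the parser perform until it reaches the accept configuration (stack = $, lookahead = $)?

7

step 1: stack=$ T  input=d c z $  — expand T -> R z
step 2: stack=$ z R  input=d c z $  — expand R -> P d P
step 3: stack=$ z P d P  input=d c z $  — expand P -> λ
step 4: stack=$ z P d  input=d c z $  — match d
step 5: stack=$ z P  input=c z $  — expand P -> c
step 6: stack=$ z c  input=c z $  — match c
step 7: stack=$ z  input=z $  — match z
Accept reached after 7 steps.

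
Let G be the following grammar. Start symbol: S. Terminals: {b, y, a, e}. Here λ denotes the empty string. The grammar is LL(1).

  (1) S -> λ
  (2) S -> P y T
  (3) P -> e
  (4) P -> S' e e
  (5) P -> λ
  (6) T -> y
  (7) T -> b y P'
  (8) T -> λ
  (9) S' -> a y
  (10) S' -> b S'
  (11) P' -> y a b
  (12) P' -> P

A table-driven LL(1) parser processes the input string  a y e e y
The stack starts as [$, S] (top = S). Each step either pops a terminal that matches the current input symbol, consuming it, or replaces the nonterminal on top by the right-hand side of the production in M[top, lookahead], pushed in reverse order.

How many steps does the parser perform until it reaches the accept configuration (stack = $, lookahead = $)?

step 1: stack=$ S  input=a y e e y $  — expand S -> P y T
step 2: stack=$ T y P  input=a y e e y $  — expand P -> S' e e
step 3: stack=$ T y e e S'  input=a y e e y $  — expand S' -> a y
step 4: stack=$ T y e e y a  input=a y e e y $  — match a
step 5: stack=$ T y e e y  input=y e e y $  — match y
step 6: stack=$ T y e e  input=e e y $  — match e
step 7: stack=$ T y e  input=e y $  — match e
step 8: stack=$ T y  input=y $  — match y
step 9: stack=$ T  input=$  — expand T -> λ
Accept reached after 9 steps.

9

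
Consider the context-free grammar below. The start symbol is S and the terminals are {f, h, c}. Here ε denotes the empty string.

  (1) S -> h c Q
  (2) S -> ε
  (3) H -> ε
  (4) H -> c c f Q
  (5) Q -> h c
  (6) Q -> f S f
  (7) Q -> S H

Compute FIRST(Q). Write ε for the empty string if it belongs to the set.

{ε, c, f, h}

FIRST(S) = {ε, h}
FIRST(H) = {ε, c}
FIRST(Q) = {ε, c, f, h}  (via S H)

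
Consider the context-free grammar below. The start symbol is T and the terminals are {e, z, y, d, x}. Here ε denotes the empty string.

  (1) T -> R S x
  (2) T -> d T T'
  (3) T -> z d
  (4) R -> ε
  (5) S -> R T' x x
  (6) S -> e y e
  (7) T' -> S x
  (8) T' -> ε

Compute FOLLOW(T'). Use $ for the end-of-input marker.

FIRST(R) = {ε}
FIRST(T) = {d, e, x, z}  (via R S x)
FIRST(S) = {e, x}  (via R T' x x)
FIRST(T') = {ε, e, x}  (via S x)
FOLLOW(T) includes $ since T is the start symbol.
FOLLOW(T): in T->d T T', T is followed by T' with FIRST {ε, e, x}; in T->d T T', the suffix after T is nullable (adds nothing new). Thus FOLLOW(T) = {$, e, x}.
FOLLOW(R): in T->R S x, R is followed by S x with FIRST {e, x}; in S->R T' x x, R is followed by T' x x with FIRST {e, x}. Thus FOLLOW(R) = {e, x}.
FOLLOW(S): in T->R S x, S is followed by x with FIRST {x}; in T'->S x, S is followed by x with FIRST {x}. Thus FOLLOW(S) = {x}.
FOLLOW(T'): in T->d T T', the suffix after T' is empty, so FOLLOW(T') ⊇ FOLLOW(T) = {$, e, x}; in S->R T' x x, T' is followed by x x with FIRST {x}. Thus FOLLOW(T') = {$, e, x}.

{$, e, x}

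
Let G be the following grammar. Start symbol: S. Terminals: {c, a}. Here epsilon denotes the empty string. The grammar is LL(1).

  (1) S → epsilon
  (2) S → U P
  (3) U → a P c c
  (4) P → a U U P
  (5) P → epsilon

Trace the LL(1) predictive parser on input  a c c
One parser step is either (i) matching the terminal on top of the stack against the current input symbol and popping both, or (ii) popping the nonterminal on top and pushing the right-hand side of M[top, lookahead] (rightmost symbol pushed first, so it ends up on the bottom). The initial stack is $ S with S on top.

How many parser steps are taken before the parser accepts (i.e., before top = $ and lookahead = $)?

step 1: stack=$ S  input=a c c $  — expand S → U P
step 2: stack=$ P U  input=a c c $  — expand U → a P c c
step 3: stack=$ P c c P a  input=a c c $  — match a
step 4: stack=$ P c c P  input=c c $  — expand P → epsilon
step 5: stack=$ P c c  input=c c $  — match c
step 6: stack=$ P c  input=c $  — match c
step 7: stack=$ P  input=$  — expand P → epsilon
Accept reached after 7 steps.

7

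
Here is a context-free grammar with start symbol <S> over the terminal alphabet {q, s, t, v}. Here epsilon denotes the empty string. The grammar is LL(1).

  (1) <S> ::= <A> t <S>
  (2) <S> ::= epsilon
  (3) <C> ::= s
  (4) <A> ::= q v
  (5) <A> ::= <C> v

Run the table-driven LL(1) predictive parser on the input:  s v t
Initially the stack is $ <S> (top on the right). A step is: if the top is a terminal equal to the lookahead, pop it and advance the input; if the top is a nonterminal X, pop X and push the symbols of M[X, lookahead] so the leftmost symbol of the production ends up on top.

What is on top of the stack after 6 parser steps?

<S>

     Stack          Input    Action
  1  $ <S>          s v t $  expand <S> ::= <A> t <S>
  2  $ <S> t <A>    s v t $  expand <A> ::= <C> v
  3  $ <S> t v <C>  s v t $  expand <C> ::= s
  4  $ <S> t v s    s v t $  match s
  5  $ <S> t v      v t $    match v
  6  $ <S> t        t $      match t
Stack after step 6: $ <S> (top = <S>).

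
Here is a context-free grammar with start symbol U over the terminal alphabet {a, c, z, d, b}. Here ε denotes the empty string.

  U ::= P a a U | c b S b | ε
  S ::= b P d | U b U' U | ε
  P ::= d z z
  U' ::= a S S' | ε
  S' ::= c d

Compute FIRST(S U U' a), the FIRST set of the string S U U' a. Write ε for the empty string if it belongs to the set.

{a, b, c, d}

FIRST(P) = {d}
FIRST(U') = {ε, a}
FIRST(S') = {c}
FIRST(U) = {ε, c, d}  (via P a a U)
FIRST(S) = {ε, b, c, d}  (via U b U' U)
FIRST(S U U' a): take FIRST of each symbol in turn, carrying on past any symbol whose FIRST contains ε; result {a, b, c, d}.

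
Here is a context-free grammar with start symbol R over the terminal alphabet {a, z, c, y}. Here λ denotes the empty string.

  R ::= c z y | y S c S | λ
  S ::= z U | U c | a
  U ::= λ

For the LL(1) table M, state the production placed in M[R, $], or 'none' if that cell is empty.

FIRST(R): from R::=c z y we get {c}; from R::=y S c S we get {y}; from R::=λ we get {λ}. So FIRST(R) = {λ, c, y}.
FIRST(U): from U::=λ we get {λ}. So FIRST(U) = {λ}.
FIRST(S): from S::=z U we get {z}; from S::=U c we get {c}; from S::=a we get {a}. So FIRST(S) = {a, c, z}.
FOLLOW(R) includes $ since R is the start symbol.
FOLLOW(R): R appears on no right-hand side. Thus FOLLOW(R) = {$}.
For R ::= c z y: FIRST(c z y) = {c}, so it goes in M[R, t] for t ∈ {c}.
For R ::= y S c S: FIRST(y S c S) = {y}, so it goes in M[R, t] for t ∈ {y}.
For R ::= λ: FIRST(λ) = {λ}, so it goes in M[R, t] for t ∈ {}; since λ ∈ FIRST, also for every t ∈ FOLLOW(R) = {$}.

R ::= λ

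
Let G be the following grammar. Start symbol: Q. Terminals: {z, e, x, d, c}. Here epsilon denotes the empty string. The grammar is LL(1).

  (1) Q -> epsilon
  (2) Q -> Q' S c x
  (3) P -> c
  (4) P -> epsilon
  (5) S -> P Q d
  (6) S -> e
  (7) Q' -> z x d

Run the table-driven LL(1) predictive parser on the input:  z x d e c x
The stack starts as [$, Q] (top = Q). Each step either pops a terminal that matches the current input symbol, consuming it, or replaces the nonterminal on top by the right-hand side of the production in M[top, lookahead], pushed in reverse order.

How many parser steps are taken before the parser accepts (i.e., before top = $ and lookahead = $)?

9

     Stack          Input          Action
  1  $ Q            z x d e c x $  expand Q -> Q' S c x
  2  $ x c S Q'     z x d e c x $  expand Q' -> z x d
  3  $ x c S d x z  z x d e c x $  match z
  4  $ x c S d x    x d e c x $    match x
  5  $ x c S d      d e c x $      match d
  6  $ x c S        e c x $        expand S -> e
  7  $ x c e        e c x $        match e
  8  $ x c          c x $          match c
  9  $ x            x $            match x
Accept reached after 9 steps.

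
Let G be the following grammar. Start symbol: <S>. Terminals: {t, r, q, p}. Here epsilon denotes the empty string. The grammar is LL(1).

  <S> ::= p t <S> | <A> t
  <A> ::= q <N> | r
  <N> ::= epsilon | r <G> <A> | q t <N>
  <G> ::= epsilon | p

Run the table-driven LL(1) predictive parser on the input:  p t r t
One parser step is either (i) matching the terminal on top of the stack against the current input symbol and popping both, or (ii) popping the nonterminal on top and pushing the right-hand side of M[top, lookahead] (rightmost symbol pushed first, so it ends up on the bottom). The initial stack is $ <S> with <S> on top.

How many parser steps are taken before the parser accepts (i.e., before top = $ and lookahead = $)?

7

step 1: stack=$ <S>  input=p t r t $  — expand <S> ::= p t <S>
step 2: stack=$ <S> t p  input=p t r t $  — match p
step 3: stack=$ <S> t  input=t r t $  — match t
step 4: stack=$ <S>  input=r t $  — expand <S> ::= <A> t
step 5: stack=$ t <A>  input=r t $  — expand <A> ::= r
step 6: stack=$ t r  input=r t $  — match r
step 7: stack=$ t  input=t $  — match t
Accept reached after 7 steps.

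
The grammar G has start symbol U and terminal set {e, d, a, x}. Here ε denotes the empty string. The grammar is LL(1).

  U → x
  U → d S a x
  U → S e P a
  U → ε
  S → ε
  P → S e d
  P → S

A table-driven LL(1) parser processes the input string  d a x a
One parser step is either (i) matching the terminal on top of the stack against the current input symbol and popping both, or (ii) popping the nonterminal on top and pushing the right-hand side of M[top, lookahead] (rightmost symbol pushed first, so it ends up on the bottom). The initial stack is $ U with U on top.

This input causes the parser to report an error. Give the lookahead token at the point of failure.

     Stack      Input      Action
  1  $ U        d a x a $  expand U → d S a x
  2  $ x a S d  d a x a $  match d
  3  $ x a S    a x a $    expand S → ε
  4  $ x a      a x a $    match a
  5  $ x        x a $      match x
  6  $          a $        error: stack empty but input remains

a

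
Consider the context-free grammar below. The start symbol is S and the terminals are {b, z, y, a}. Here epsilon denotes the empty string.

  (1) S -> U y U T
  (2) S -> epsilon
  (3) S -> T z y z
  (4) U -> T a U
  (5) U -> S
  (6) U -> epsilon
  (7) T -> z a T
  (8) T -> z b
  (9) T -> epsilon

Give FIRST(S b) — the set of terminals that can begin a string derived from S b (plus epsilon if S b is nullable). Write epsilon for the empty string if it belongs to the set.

FIRST(T) = {epsilon, z}
FIRST(S) = {epsilon, a, y, z}  (via U y U T, T z y z)
FIRST(U) = {epsilon, a, y, z}  (via T a U, S)
FIRST(S b): take FIRST of each symbol in turn, carrying on past any symbol whose FIRST contains epsilon; result {a, b, y, z}.

{a, b, y, z}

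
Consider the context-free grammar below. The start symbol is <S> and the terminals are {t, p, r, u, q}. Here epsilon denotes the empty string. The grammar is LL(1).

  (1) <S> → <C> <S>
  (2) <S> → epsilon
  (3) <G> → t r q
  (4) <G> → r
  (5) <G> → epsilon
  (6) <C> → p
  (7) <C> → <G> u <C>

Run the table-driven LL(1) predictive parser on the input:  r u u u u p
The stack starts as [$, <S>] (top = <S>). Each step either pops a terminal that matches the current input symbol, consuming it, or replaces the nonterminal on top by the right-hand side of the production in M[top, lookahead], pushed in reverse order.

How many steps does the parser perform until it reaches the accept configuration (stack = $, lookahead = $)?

17

      Stack            Input          Action
   1  $ <S>            r u u u u p $  expand <S> → <C> <S>
   2  $ <S> <C>        r u u u u p $  expand <C> → <G> u <C>
   3  $ <S> <C> u <G>  r u u u u p $  expand <G> → r
   4  $ <S> <C> u r    r u u u u p $  match r
   5  $ <S> <C> u      u u u u p $    match u
   6  $ <S> <C>        u u u p $      expand <C> → <G> u <C>
   7  $ <S> <C> u <G>  u u u p $      expand <G> → epsilon
   8  $ <S> <C> u      u u u p $      match u
   9  $ <S> <C>        u u p $        expand <C> → <G> u <C>
  10  $ <S> <C> u <G>  u u p $        expand <G> → epsilon
  11  $ <S> <C> u      u u p $        match u
  12  $ <S> <C>        u p $          expand <C> → <G> u <C>
  13  $ <S> <C> u <G>  u p $          expand <G> → epsilon
  14  $ <S> <C> u      u p $          match u
  15  $ <S> <C>        p $            expand <C> → p
  16  $ <S> p          p $            match p
  17  $ <S>            $              expand <S> → epsilon
Accept reached after 17 steps.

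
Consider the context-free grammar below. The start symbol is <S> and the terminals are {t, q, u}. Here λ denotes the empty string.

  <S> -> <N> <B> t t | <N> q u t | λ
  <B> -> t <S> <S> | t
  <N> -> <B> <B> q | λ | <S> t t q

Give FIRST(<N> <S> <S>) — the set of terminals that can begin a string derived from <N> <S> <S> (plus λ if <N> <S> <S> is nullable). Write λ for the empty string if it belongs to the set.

FIRST(<B>) = {t}
FIRST(<S>) = {λ, q, t}  (via <N> <B> t t, <N> q u t)
FIRST(<N>) = {λ, q, t}  (via <B> <B> q, <S> t t q)
FIRST(<N> <S> <S>): take FIRST of each symbol in turn, carrying on past any symbol whose FIRST contains λ; result {λ, q, t}.

{λ, q, t}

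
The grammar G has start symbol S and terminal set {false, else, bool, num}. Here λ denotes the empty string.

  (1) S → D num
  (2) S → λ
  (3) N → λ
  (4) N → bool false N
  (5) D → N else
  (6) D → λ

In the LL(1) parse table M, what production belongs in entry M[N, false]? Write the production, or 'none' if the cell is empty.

FIRST(N) = {λ, bool}
FIRST(D) = {λ, bool, else}  (via N else)
FIRST(S) = {λ, bool, else, num}  (via D num)
FOLLOW(S) includes $ since S is the start symbol.
FOLLOW(N): in N→bool false N, the suffix after N is empty (adds nothing new); in D→N else, N is followed by else with FIRST {else}. Thus FOLLOW(N) = {else}.
For N → λ: FIRST(λ) = {λ}, so it goes in M[N, t] for t ∈ {}; since λ ∈ FIRST, also for every t ∈ FOLLOW(N) = {else}.
For N → bool false N: FIRST(bool false N) = {bool}, so it goes in M[N, t] for t ∈ {bool}.
None of these place a production in M[N, false].

none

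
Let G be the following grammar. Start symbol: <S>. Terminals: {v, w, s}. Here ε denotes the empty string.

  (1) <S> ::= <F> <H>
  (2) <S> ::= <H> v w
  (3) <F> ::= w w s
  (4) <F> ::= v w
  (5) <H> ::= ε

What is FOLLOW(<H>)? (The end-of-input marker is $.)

FIRST(<F>) = {v, w}
FIRST(<H>) = {ε}
FIRST(<S>) = {v, w}  (via <F> <H>, <H> v w)
FOLLOW(<S>) includes $ since <S> is the start symbol.
FOLLOW(<S>): <S> appears on no right-hand side. Thus FOLLOW(<S>) = {$}.
FOLLOW(<F>): in <S>::=<F> <H>, <F> is followed by <H> with FIRST {ε}; in <S>::=<F> <H>, the suffix after <F> is nullable, so FOLLOW(<F>) ⊇ FOLLOW(<S>) = {$}. Thus FOLLOW(<F>) = {$}.
FOLLOW(<H>): in <S>::=<F> <H>, the suffix after <H> is empty, so FOLLOW(<H>) ⊇ FOLLOW(<S>) = {$}; in <S>::=<H> v w, <H> is followed by v w with FIRST {v}. Thus FOLLOW(<H>) = {$, v}.

{$, v}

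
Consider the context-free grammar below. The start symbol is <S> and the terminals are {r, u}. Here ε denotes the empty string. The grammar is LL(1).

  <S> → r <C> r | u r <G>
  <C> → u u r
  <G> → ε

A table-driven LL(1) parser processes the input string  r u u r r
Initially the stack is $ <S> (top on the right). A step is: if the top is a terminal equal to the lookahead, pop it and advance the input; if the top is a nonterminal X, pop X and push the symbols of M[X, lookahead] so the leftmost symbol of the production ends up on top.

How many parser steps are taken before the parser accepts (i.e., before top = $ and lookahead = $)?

7

step 1: stack=$ <S>  input=r u u r r $  — expand <S> → r <C> r
step 2: stack=$ r <C> r  input=r u u r r $  — match r
step 3: stack=$ r <C>  input=u u r r $  — expand <C> → u u r
step 4: stack=$ r r u u  input=u u r r $  — match u
step 5: stack=$ r r u  input=u r r $  — match u
step 6: stack=$ r r  input=r r $  — match r
step 7: stack=$ r  input=r $  — match r
Accept reached after 7 steps.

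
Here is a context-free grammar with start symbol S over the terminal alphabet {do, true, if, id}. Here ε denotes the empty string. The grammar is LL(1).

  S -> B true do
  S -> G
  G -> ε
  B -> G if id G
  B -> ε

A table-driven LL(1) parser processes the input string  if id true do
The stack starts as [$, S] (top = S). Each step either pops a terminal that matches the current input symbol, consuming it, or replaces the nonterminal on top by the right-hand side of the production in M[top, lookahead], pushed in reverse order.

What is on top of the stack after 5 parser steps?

     Stack                Input            Action
  1  $ S                  if id true do $  expand S -> B true do
  2  $ do true B          if id true do $  expand B -> G if id G
  3  $ do true G id if G  if id true do $  expand G -> ε
  4  $ do true G id if    if id true do $  match if
  5  $ do true G id       id true do $     match id
Stack after step 5: $ do true G (top = G).

G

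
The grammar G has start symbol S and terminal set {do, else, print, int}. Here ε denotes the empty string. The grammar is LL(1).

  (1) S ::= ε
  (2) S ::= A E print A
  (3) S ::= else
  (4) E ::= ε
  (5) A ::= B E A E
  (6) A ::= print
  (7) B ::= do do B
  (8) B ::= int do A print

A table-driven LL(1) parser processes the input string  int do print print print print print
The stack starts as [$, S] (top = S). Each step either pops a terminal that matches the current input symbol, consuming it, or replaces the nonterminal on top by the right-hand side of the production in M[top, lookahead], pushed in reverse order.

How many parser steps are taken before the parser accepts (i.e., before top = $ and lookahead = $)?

16

step 1: stack=$ S  input=int do print print print print print $  — expand S ::= A E print A
step 2: stack=$ A print E A  input=int do print print print print print $  — expand A ::= B E A E
step 3: stack=$ A print E E A E B  input=int do print print print print print $  — expand B ::= int do A print
step 4: stack=$ A print E E A E print A do int  input=int do print print print print print $  — match int
step 5: stack=$ A print E E A E print A do  input=do print print print print print $  — match do
step 6: stack=$ A print E E A E print A  input=print print print print print $  — expand A ::= print
step 7: stack=$ A print E E A E print print  input=print print print print print $  — match print
step 8: stack=$ A print E E A E print  input=print print print print $  — match print
step 9: stack=$ A print E E A E  input=print print print $  — expand E ::= ε
step 10: stack=$ A print E E A  input=print print print $  — expand A ::= print
step 11: stack=$ A print E E print  input=print print print $  — match print
step 12: stack=$ A print E E  input=print print $  — expand E ::= ε
step 13: stack=$ A print E  input=print print $  — expand E ::= ε
step 14: stack=$ A print  input=print print $  — match print
step 15: stack=$ A  input=print $  — expand A ::= print
step 16: stack=$ print  input=print $  — match print
Accept reached after 16 steps.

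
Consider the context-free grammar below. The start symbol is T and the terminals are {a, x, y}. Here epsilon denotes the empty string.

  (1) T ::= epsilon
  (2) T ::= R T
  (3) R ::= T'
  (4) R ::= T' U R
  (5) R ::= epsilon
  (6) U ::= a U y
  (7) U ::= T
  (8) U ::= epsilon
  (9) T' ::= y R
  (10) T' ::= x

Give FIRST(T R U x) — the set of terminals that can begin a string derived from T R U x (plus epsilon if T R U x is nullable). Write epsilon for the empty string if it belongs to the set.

{a, x, y}

FIRST(T'): from T'::=y R we get {y}; from T'::=x we get {x}. So FIRST(T') = {x, y}.
FIRST(R): from R::=T' we get {x, y}; from R::=T' U R we get {x, y}; from R::=epsilon we get {epsilon}. So FIRST(R) = {epsilon, x, y}.
FIRST(T): from T::=epsilon we get {epsilon}; from T::=R T we get {epsilon, x, y}. So FIRST(T) = {epsilon, x, y}.
FIRST(U): from U::=a U y we get {a}; from U::=T we get {epsilon, x, y}; from U::=epsilon we get {epsilon}. So FIRST(U) = {epsilon, a, x, y}.
FIRST(T R U x): take FIRST of each symbol in turn, carrying on past any symbol whose FIRST contains epsilon; result {a, x, y}.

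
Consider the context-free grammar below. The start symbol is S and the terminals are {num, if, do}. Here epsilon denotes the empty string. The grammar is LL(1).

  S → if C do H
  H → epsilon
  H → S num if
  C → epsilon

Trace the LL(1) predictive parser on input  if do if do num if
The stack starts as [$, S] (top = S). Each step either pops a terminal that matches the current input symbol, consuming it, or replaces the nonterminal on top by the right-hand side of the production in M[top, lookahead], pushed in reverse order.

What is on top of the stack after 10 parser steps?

num

step 1: stack=$ S  input=if do if do num if $  — expand S → if C do H
step 2: stack=$ H do C if  input=if do if do num if $  — match if
step 3: stack=$ H do C  input=do if do num if $  — expand C → epsilon
step 4: stack=$ H do  input=do if do num if $  — match do
step 5: stack=$ H  input=if do num if $  — expand H → S num if
step 6: stack=$ if num S  input=if do num if $  — expand S → if C do H
step 7: stack=$ if num H do C if  input=if do num if $  — match if
step 8: stack=$ if num H do C  input=do num if $  — expand C → epsilon
step 9: stack=$ if num H do  input=do num if $  — match do
step 10: stack=$ if num H  input=num if $  — expand H → epsilon
Stack after step 10: $ if num (top = num).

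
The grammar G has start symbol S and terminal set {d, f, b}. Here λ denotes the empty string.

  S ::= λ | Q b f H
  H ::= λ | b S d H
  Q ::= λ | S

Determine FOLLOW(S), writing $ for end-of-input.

{$, b, d}

FIRST(H) = {λ, b}
FIRST(S) = {λ, b}  (via Q b f H)
FIRST(Q) = {λ, b}  (via S)
FOLLOW(S) includes $ since S is the start symbol.
FOLLOW(Q): in S::=Q b f H, Q is followed by b f H with FIRST {b}. Thus FOLLOW(Q) = {b}.
FOLLOW(S): in H::=b S d H, S is followed by d H with FIRST {d}; in Q::=S, the suffix after S is empty, so FOLLOW(S) ⊇ FOLLOW(Q) = {b}. Thus FOLLOW(S) = {$, b, d}.
FOLLOW(H): in S::=Q b f H, the suffix after H is empty, so FOLLOW(H) ⊇ FOLLOW(S) = {$, b, d}; in H::=b S d H, the suffix after H is empty (adds nothing new). Thus FOLLOW(H) = {$, b, d}.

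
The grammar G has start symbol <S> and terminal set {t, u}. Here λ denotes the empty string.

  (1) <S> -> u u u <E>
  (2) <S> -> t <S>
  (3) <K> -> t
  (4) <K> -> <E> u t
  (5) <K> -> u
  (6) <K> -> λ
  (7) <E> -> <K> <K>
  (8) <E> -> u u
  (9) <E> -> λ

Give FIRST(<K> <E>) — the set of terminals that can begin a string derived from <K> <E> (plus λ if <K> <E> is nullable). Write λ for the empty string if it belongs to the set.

FIRST(<S>): from <S>->u u u <E> we get {u}; from <S>->t <S> we get {t}. So FIRST(<S>) = {t, u}.
FIRST(<K>): from <K>->t we get {t}; from <K>-><E> u t we get {t, u}; from <K>->u we get {u}; from <K>->λ we get {λ}. So FIRST(<K>) = {λ, t, u}.
FIRST(<E>): from <E>-><K> <K> we get {λ, t, u}; from <E>->u u we get {u}; from <E>->λ we get {λ}. So FIRST(<E>) = {λ, t, u}.
FIRST(<K> <E>): take FIRST of each symbol in turn, carrying on past any symbol whose FIRST contains λ; result {λ, t, u}.

{λ, t, u}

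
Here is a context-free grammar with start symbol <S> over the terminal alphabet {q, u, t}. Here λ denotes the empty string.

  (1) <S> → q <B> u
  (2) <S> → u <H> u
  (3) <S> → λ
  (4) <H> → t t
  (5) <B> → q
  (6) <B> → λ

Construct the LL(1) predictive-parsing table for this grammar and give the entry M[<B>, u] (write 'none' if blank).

FIRST(<S>) = {λ, q, u}
FIRST(<H>) = {t}
FIRST(<B>) = {λ, q}
FOLLOW(<S>) includes $ since <S> is the start symbol.
FOLLOW(<B>): in <S>→q <B> u, <B> is followed by u with FIRST {u}. Thus FOLLOW(<B>) = {u}.
For <B> → q: FIRST(q) = {q}, so it goes in M[<B>, t] for t ∈ {q}.
For <B> → λ: FIRST(λ) = {λ}, so it goes in M[<B>, t] for t ∈ {}; since λ ∈ FIRST, also for every t ∈ FOLLOW(<B>) = {u}.

<B> → λ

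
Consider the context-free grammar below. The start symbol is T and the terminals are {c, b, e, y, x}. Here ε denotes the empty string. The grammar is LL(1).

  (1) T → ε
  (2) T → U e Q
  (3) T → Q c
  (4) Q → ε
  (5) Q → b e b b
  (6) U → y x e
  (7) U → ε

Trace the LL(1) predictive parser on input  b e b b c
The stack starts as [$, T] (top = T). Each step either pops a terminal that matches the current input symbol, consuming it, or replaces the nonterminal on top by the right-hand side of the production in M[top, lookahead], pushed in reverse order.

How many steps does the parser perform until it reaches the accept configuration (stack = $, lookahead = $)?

step 1: stack=$ T  input=b e b b c $  — expand T → Q c
step 2: stack=$ c Q  input=b e b b c $  — expand Q → b e b b
step 3: stack=$ c b b e b  input=b e b b c $  — match b
step 4: stack=$ c b b e  input=e b b c $  — match e
step 5: stack=$ c b b  input=b b c $  — match b
step 6: stack=$ c b  input=b c $  — match b
step 7: stack=$ c  input=c $  — match c
Accept reached after 7 steps.

7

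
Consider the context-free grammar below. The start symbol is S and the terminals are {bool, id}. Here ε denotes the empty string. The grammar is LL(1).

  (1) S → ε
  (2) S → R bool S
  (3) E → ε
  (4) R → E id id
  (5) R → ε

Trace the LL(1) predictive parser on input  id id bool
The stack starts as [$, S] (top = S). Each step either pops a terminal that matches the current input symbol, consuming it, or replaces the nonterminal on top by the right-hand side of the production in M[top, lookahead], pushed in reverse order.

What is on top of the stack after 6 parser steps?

     Stack             Input         Action
  1  $ S               id id bool $  expand S → R bool S
  2  $ S bool R        id id bool $  expand R → E id id
  3  $ S bool id id E  id id bool $  expand E → ε
  4  $ S bool id id    id id bool $  match id
  5  $ S bool id       id bool $     match id
  6  $ S bool          bool $        match bool
Stack after step 6: $ S (top = S).

S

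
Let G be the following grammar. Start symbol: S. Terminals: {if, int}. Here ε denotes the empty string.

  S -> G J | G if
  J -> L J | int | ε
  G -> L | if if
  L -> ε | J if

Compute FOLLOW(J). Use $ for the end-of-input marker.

FIRST(S): from S->G J we get {ε, if, int}; from S->G if we get {if, int}. So FIRST(S) = {ε, if, int}.
FIRST(J): from J->L J we get {ε, if, int}; from J->int we get {int}; from J->ε we get {ε}. So FIRST(J) = {ε, if, int}.
FIRST(L): from L->ε we get {ε}; from L->J if we get {if, int}. So FIRST(L) = {ε, if, int}.
FIRST(G): from G->L we get {ε, if, int}; from G->if if we get {if}. So FIRST(G) = {ε, if, int}.
FOLLOW(S) includes $ since S is the start symbol.
FOLLOW(S): S appears on no right-hand side. Thus FOLLOW(S) = {$}.
FOLLOW(J): in S->G J, the suffix after J is empty, so FOLLOW(J) ⊇ FOLLOW(S) = {$}; in J->L J, the suffix after J is empty (adds nothing new); in L->J if, J is followed by if with FIRST {if}. Thus FOLLOW(J) = {$, if}.
FOLLOW(G): in S->G J, G is followed by J with FIRST {ε, if, int}; in S->G J, the suffix after G is nullable, so FOLLOW(G) ⊇ FOLLOW(S) = {$}; in S->G if, G is followed by if with FIRST {if}. Thus FOLLOW(G) = {$, if, int}.
FOLLOW(L): in J->L J, L is followed by J with FIRST {ε, if, int}; in J->L J, the suffix after L is nullable, so FOLLOW(L) ⊇ FOLLOW(J) = {$, if}; in G->L, the suffix after L is empty, so FOLLOW(L) ⊇ FOLLOW(G) = {$, if, int}. Thus FOLLOW(L) = {$, if, int}.

{$, if}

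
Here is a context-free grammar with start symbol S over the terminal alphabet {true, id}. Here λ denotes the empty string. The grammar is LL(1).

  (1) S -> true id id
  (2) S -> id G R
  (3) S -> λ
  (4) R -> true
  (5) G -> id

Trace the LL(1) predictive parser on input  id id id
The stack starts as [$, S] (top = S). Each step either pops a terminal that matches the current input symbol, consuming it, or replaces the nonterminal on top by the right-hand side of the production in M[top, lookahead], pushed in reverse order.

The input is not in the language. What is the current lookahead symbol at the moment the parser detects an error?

id

step 1: stack=$ S  input=id id id $  — expand S -> id G R
step 2: stack=$ R G id  input=id id id $  — match id
step 3: stack=$ R G  input=id id $  — expand G -> id
step 4: stack=$ R id  input=id id $  — match id
step 5: stack=$ R  input=id $  — error: M[R, id] is empty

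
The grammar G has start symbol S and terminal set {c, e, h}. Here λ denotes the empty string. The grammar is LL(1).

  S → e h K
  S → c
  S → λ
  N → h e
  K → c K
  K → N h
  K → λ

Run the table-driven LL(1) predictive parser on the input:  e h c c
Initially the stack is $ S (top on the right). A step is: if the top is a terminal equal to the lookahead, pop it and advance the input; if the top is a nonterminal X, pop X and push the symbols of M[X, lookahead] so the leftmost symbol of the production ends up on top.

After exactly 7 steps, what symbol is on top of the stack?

K

step 1: stack=$ S  input=e h c c $  — expand S → e h K
step 2: stack=$ K h e  input=e h c c $  — match e
step 3: stack=$ K h  input=h c c $  — match h
step 4: stack=$ K  input=c c $  — expand K → c K
step 5: stack=$ K c  input=c c $  — match c
step 6: stack=$ K  input=c $  — expand K → c K
step 7: stack=$ K c  input=c $  — match c
Stack after step 7: $ K (top = K).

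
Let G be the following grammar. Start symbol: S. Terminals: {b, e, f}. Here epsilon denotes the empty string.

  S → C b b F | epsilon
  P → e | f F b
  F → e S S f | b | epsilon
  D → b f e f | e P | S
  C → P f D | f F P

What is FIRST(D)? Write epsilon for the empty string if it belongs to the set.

FIRST(P): from P→e we get {e}; from P→f F b we get {f}. So FIRST(P) = {e, f}.
FIRST(F): from F→e S S f we get {e}; from F→b we get {b}; from F→epsilon we get {epsilon}. So FIRST(F) = {epsilon, b, e}.
FIRST(C): from C→P f D we get {e, f}; from C→f F P we get {f}. So FIRST(C) = {e, f}.
FIRST(S): from S→C b b F we get {e, f}; from S→epsilon we get {epsilon}. So FIRST(S) = {epsilon, e, f}.
FIRST(D): from D→b f e f we get {b}; from D→e P we get {e}; from D→S we get {epsilon, e, f}. So FIRST(D) = {epsilon, b, e, f}.

{epsilon, b, e, f}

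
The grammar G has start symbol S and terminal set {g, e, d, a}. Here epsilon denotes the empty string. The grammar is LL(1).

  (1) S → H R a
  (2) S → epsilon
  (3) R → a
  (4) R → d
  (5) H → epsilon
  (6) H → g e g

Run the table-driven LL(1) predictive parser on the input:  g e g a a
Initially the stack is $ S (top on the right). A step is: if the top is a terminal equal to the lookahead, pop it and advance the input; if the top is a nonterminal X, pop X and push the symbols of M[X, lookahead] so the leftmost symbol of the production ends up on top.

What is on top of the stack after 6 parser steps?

     Stack        Input        Action
  1  $ S          g e g a a $  expand S → H R a
  2  $ a R H      g e g a a $  expand H → g e g
  3  $ a R g e g  g e g a a $  match g
  4  $ a R g e    e g a a $    match e
  5  $ a R g      g a a $      match g
  6  $ a R        a a $        expand R → a
Stack after step 6: $ a a (top = a).

a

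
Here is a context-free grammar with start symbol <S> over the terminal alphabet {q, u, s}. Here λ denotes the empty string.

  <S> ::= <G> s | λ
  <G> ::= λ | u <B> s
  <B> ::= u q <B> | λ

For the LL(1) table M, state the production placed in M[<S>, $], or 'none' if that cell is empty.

<S> ::= λ

FIRST(<G>): from <G>::=λ we get {λ}; from <G>::=u <B> s we get {u}. So FIRST(<G>) = {λ, u}.
FIRST(<B>): from <B>::=u q <B> we get {u}; from <B>::=λ we get {λ}. So FIRST(<B>) = {λ, u}.
FIRST(<S>): from <S>::=<G> s we get {s, u}; from <S>::=λ we get {λ}. So FIRST(<S>) = {λ, s, u}.
FOLLOW(<S>) includes $ since <S> is the start symbol.
FOLLOW(<S>): <S> appears on no right-hand side. Thus FOLLOW(<S>) = {$}.
For <S> ::= <G> s: FIRST(<G> s) = {s, u}, so it goes in M[<S>, t] for t ∈ {s, u}.
For <S> ::= λ: FIRST(λ) = {λ}, so it goes in M[<S>, t] for t ∈ {}; since λ ∈ FIRST, also for every t ∈ FOLLOW(<S>) = {$}.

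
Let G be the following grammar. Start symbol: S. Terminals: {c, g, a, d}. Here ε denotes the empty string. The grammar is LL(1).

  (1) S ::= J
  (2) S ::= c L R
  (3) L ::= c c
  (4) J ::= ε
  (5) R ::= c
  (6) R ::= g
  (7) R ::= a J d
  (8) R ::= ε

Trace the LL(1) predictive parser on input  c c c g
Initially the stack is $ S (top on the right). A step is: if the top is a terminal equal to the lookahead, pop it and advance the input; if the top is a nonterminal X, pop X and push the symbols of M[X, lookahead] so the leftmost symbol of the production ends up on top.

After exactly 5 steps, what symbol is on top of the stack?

     Stack    Input      Action
  1  $ S      c c c g $  expand S ::= c L R
  2  $ R L c  c c c g $  match c
  3  $ R L    c c g $    expand L ::= c c
  4  $ R c c  c c g $    match c
  5  $ R c    c g $      match c
Stack after step 5: $ R (top = R).

R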